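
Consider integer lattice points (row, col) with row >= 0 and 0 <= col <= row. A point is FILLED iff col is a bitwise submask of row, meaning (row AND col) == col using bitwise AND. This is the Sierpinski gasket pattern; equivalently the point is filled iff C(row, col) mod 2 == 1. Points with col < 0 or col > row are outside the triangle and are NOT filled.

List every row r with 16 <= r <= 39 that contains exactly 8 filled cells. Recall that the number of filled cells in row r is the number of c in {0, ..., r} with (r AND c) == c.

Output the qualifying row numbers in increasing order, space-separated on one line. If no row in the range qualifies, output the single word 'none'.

Answer: 19 21 22 25 26 28 35 37 38

Derivation:
Row r has 2^popcount(r) filled cells, so we need popcount(r) = log2(8) = 3.
Scan r = 16..39 and keep those with exactly 3 one-bits:
r=16=10000 popcount=1 -> skip
r=17=10001 popcount=2 -> skip
r=18=10010 popcount=2 -> skip
r=19=10011 popcount=3 -> KEEP
r=20=10100 popcount=2 -> skip
r=21=10101 popcount=3 -> KEEP
r=22=10110 popcount=3 -> KEEP
r=23=10111 popcount=4 -> skip
r=24=11000 popcount=2 -> skip
r=25=11001 popcount=3 -> KEEP
r=26=11010 popcount=3 -> KEEP
r=27=11011 popcount=4 -> skip
r=28=11100 popcount=3 -> KEEP
r=29=11101 popcount=4 -> skip
r=30=11110 popcount=4 -> skip
r=31=11111 popcount=5 -> skip
r=32=100000 popcount=1 -> skip
r=33=100001 popcount=2 -> skip
r=34=100010 popcount=2 -> skip
r=35=100011 popcount=3 -> KEEP
r=36=100100 popcount=2 -> skip
r=37=100101 popcount=3 -> KEEP
r=38=100110 popcount=3 -> KEEP
r=39=100111 popcount=4 -> skip
Kept rows: 19 21 22 25 26 28 35 37 38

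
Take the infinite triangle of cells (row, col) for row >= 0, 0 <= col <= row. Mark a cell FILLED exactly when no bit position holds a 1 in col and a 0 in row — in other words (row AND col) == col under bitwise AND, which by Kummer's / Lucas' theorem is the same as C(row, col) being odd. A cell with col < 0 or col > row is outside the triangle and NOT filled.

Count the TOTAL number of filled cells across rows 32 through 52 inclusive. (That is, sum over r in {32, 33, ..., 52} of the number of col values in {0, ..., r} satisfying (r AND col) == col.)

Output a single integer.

r32=100000 pc1: +2 =2
r33=100001 pc2: +4 =6
r34=100010 pc2: +4 =10
r35=100011 pc3: +8 =18
r36=100100 pc2: +4 =22
r37=100101 pc3: +8 =30
r38=100110 pc3: +8 =38
r39=100111 pc4: +16 =54
r40=101000 pc2: +4 =58
r41=101001 pc3: +8 =66
r42=101010 pc3: +8 =74
r43=101011 pc4: +16 =90
r44=101100 pc3: +8 =98
r45=101101 pc4: +16 =114
r46=101110 pc4: +16 =130
r47=101111 pc5: +32 =162
r48=110000 pc2: +4 =166
r49=110001 pc3: +8 =174
r50=110010 pc3: +8 =182
r51=110011 pc4: +16 =198
r52=110100 pc3: +8 =206

Answer: 206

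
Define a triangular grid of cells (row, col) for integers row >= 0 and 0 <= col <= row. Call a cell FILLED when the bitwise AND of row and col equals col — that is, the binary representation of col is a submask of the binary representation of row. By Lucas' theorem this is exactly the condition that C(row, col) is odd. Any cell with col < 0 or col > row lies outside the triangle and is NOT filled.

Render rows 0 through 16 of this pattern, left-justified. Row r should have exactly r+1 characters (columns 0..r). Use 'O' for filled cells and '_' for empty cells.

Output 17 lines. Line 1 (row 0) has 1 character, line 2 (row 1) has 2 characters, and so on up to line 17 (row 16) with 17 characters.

Answer: O
OO
O_O
OOOO
O___O
OO__OO
O_O_O_O
OOOOOOOO
O_______O
OO______OO
O_O_____O_O
OOOO____OOOO
O___O___O___O
OO__OO__OO__OO
O_O_O_O_O_O_O_O
OOOOOOOOOOOOOOOO
O_______________O

Derivation:
r0=0: O
r1=1: OO
r2=10: O_O
r3=11: OOOO
r4=100: O___O
r5=101: OO__OO
r6=110: O_O_O_O
r7=111: OOOOOOOO
r8=1000: O_______O
r9=1001: OO______OO
r10=1010: O_O_____O_O
r11=1011: OOOO____OOOO
r12=1100: O___O___O___O
r13=1101: OO__OO__OO__OO
r14=1110: O_O_O_O_O_O_O_O
r15=1111: OOOOOOOOOOOOOOOO
r16=10000: O_______________O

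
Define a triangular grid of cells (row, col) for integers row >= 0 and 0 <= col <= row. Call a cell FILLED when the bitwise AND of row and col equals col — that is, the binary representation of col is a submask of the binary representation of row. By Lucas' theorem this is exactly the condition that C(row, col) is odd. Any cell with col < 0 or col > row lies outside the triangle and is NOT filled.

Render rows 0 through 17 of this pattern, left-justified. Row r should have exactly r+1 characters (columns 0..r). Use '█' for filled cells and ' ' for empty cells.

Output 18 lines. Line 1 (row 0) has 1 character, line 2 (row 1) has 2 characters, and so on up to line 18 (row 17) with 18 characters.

Answer: █
██
█ █
████
█   █
██  ██
█ █ █ █
████████
█       █
██      ██
█ █     █ █
████    ████
█   █   █   █
██  ██  ██  ██
█ █ █ █ █ █ █ █
████████████████
█               █
██              ██

Derivation:
r0=0: █
r1=1: ██
r2=10: █ █
r3=11: ████
r4=100: █   █
r5=101: ██  ██
r6=110: █ █ █ █
r7=111: ████████
r8=1000: █       █
r9=1001: ██      ██
r10=1010: █ █     █ █
r11=1011: ████    ████
r12=1100: █   █   █   █
r13=1101: ██  ██  ██  ██
r14=1110: █ █ █ █ █ █ █ █
r15=1111: ████████████████
r16=10000: █               █
r17=10001: ██              ██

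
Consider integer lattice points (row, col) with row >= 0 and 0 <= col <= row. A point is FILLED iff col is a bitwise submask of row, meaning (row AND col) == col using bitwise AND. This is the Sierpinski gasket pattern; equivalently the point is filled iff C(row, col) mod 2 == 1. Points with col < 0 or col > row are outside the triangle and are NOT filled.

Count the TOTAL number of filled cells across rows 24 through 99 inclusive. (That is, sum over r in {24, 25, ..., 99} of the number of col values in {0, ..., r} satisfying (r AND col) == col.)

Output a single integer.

r24=11000 pc2: +4 =4
r25=11001 pc3: +8 =12
r26=11010 pc3: +8 =20
r27=11011 pc4: +16 =36
r28=11100 pc3: +8 =44
r29=11101 pc4: +16 =60
r30=11110 pc4: +16 =76
r31=11111 pc5: +32 =108
r32=100000 pc1: +2 =110
r33=100001 pc2: +4 =114
r34=100010 pc2: +4 =118
r35=100011 pc3: +8 =126
r36=100100 pc2: +4 =130
r37=100101 pc3: +8 =138
r38=100110 pc3: +8 =146
r39=100111 pc4: +16 =162
r40=101000 pc2: +4 =166
r41=101001 pc3: +8 =174
r42=101010 pc3: +8 =182
r43=101011 pc4: +16 =198
r44=101100 pc3: +8 =206
r45=101101 pc4: +16 =222
r46=101110 pc4: +16 =238
r47=101111 pc5: +32 =270
r48=110000 pc2: +4 =274
r49=110001 pc3: +8 =282
r50=110010 pc3: +8 =290
r51=110011 pc4: +16 =306
r52=110100 pc3: +8 =314
r53=110101 pc4: +16 =330
r54=110110 pc4: +16 =346
r55=110111 pc5: +32 =378
r56=111000 pc3: +8 =386
r57=111001 pc4: +16 =402
r58=111010 pc4: +16 =418
r59=111011 pc5: +32 =450
r60=111100 pc4: +16 =466
r61=111101 pc5: +32 =498
r62=111110 pc5: +32 =530
r63=111111 pc6: +64 =594
r64=1000000 pc1: +2 =596
r65=1000001 pc2: +4 =600
r66=1000010 pc2: +4 =604
r67=1000011 pc3: +8 =612
r68=1000100 pc2: +4 =616
r69=1000101 pc3: +8 =624
r70=1000110 pc3: +8 =632
r71=1000111 pc4: +16 =648
r72=1001000 pc2: +4 =652
r73=1001001 pc3: +8 =660
r74=1001010 pc3: +8 =668
r75=1001011 pc4: +16 =684
r76=1001100 pc3: +8 =692
r77=1001101 pc4: +16 =708
r78=1001110 pc4: +16 =724
r79=1001111 pc5: +32 =756
r80=1010000 pc2: +4 =760
r81=1010001 pc3: +8 =768
r82=1010010 pc3: +8 =776
r83=1010011 pc4: +16 =792
r84=1010100 pc3: +8 =800
r85=1010101 pc4: +16 =816
r86=1010110 pc4: +16 =832
r87=1010111 pc5: +32 =864
r88=1011000 pc3: +8 =872
r89=1011001 pc4: +16 =888
r90=1011010 pc4: +16 =904
r91=1011011 pc5: +32 =936
r92=1011100 pc4: +16 =952
r93=1011101 pc5: +32 =984
r94=1011110 pc5: +32 =1016
r95=1011111 pc6: +64 =1080
r96=1100000 pc2: +4 =1084
r97=1100001 pc3: +8 =1092
r98=1100010 pc3: +8 =1100
r99=1100011 pc4: +16 =1116

Answer: 1116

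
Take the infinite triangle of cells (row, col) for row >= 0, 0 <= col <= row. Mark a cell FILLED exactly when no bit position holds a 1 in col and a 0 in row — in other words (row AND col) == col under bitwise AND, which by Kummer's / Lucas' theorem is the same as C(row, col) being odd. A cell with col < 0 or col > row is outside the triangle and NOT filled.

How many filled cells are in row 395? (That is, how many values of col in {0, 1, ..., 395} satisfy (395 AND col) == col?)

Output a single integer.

395 in binary = 110001011
popcount(395) = number of 1-bits in 110001011 = 5
A col c satisfies (395 AND c) == c iff every set bit of c is also set in 395; each of the 5 set bits of 395 can independently be on or off in c.
count = 2^5 = 32

Answer: 32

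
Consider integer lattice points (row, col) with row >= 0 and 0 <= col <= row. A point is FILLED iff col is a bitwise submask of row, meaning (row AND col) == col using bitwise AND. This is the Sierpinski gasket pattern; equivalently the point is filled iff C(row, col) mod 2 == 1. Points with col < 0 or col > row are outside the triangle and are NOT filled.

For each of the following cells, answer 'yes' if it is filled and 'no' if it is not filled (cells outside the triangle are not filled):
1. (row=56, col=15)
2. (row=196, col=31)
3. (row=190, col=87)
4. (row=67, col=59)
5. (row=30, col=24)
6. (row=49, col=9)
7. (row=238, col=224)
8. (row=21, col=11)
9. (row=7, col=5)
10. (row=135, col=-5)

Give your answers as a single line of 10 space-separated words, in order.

Answer: no no no no yes no yes no yes no

Derivation:
(56,15): row=0b111000, col=0b1111, row AND col = 0b1000 = 8; 8 != 15 -> empty
(196,31): row=0b11000100, col=0b11111, row AND col = 0b100 = 4; 4 != 31 -> empty
(190,87): row=0b10111110, col=0b1010111, row AND col = 0b10110 = 22; 22 != 87 -> empty
(67,59): row=0b1000011, col=0b111011, row AND col = 0b11 = 3; 3 != 59 -> empty
(30,24): row=0b11110, col=0b11000, row AND col = 0b11000 = 24; 24 == 24 -> filled
(49,9): row=0b110001, col=0b1001, row AND col = 0b1 = 1; 1 != 9 -> empty
(238,224): row=0b11101110, col=0b11100000, row AND col = 0b11100000 = 224; 224 == 224 -> filled
(21,11): row=0b10101, col=0b1011, row AND col = 0b1 = 1; 1 != 11 -> empty
(7,5): row=0b111, col=0b101, row AND col = 0b101 = 5; 5 == 5 -> filled
(135,-5): col outside [0, 135] -> not filled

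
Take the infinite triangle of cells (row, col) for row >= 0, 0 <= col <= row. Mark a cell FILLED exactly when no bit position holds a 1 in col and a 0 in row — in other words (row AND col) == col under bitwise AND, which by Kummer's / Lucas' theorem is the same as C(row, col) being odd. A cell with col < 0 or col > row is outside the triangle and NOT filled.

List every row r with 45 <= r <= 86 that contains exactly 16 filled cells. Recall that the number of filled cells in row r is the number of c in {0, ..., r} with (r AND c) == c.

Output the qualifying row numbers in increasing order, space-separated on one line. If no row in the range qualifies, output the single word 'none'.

Answer: 45 46 51 53 54 57 58 60 71 75 77 78 83 85 86

Derivation:
Row r has 2^popcount(r) filled cells, so we need popcount(r) = log2(16) = 4.
Scan r = 45..86 and keep those with exactly 4 one-bits:
r=45=101101 popcount=4 -> KEEP
r=46=101110 popcount=4 -> KEEP
r=47=101111 popcount=5 -> skip
r=48=110000 popcount=2 -> skip
r=49=110001 popcount=3 -> skip
r=50=110010 popcount=3 -> skip
r=51=110011 popcount=4 -> KEEP
r=52=110100 popcount=3 -> skip
r=53=110101 popcount=4 -> KEEP
r=54=110110 popcount=4 -> KEEP
r=55=110111 popcount=5 -> skip
r=56=111000 popcount=3 -> skip
r=57=111001 popcount=4 -> KEEP
r=58=111010 popcount=4 -> KEEP
r=59=111011 popcount=5 -> skip
r=60=111100 popcount=4 -> KEEP
r=61=111101 popcount=5 -> skip
r=62=111110 popcount=5 -> skip
r=63=111111 popcount=6 -> skip
r=64=1000000 popcount=1 -> skip
r=65=1000001 popcount=2 -> skip
r=66=1000010 popcount=2 -> skip
r=67=1000011 popcount=3 -> skip
r=68=1000100 popcount=2 -> skip
r=69=1000101 popcount=3 -> skip
r=70=1000110 popcount=3 -> skip
r=71=1000111 popcount=4 -> KEEP
r=72=1001000 popcount=2 -> skip
r=73=1001001 popcount=3 -> skip
r=74=1001010 popcount=3 -> skip
r=75=1001011 popcount=4 -> KEEP
r=76=1001100 popcount=3 -> skip
r=77=1001101 popcount=4 -> KEEP
r=78=1001110 popcount=4 -> KEEP
r=79=1001111 popcount=5 -> skip
r=80=1010000 popcount=2 -> skip
r=81=1010001 popcount=3 -> skip
r=82=1010010 popcount=3 -> skip
r=83=1010011 popcount=4 -> KEEP
r=84=1010100 popcount=3 -> skip
r=85=1010101 popcount=4 -> KEEP
r=86=1010110 popcount=4 -> KEEP
Kept rows: 45 46 51 53 54 57 58 60 71 75 77 78 83 85 86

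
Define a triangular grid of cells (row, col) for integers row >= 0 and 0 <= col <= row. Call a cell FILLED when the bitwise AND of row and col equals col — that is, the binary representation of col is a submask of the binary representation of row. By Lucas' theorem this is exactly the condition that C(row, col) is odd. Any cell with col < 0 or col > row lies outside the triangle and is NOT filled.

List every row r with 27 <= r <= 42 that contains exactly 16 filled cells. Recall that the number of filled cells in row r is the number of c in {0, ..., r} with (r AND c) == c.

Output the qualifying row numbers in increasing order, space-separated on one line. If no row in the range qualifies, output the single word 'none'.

Answer: 27 29 30 39

Derivation:
Row r has 2^popcount(r) filled cells, so we need popcount(r) = log2(16) = 4.
Scan r = 27..42 and keep those with exactly 4 one-bits:
r=27=11011 popcount=4 -> KEEP
r=28=11100 popcount=3 -> skip
r=29=11101 popcount=4 -> KEEP
r=30=11110 popcount=4 -> KEEP
r=31=11111 popcount=5 -> skip
r=32=100000 popcount=1 -> skip
r=33=100001 popcount=2 -> skip
r=34=100010 popcount=2 -> skip
r=35=100011 popcount=3 -> skip
r=36=100100 popcount=2 -> skip
r=37=100101 popcount=3 -> skip
r=38=100110 popcount=3 -> skip
r=39=100111 popcount=4 -> KEEP
r=40=101000 popcount=2 -> skip
r=41=101001 popcount=3 -> skip
r=42=101010 popcount=3 -> skip
Kept rows: 27 29 30 39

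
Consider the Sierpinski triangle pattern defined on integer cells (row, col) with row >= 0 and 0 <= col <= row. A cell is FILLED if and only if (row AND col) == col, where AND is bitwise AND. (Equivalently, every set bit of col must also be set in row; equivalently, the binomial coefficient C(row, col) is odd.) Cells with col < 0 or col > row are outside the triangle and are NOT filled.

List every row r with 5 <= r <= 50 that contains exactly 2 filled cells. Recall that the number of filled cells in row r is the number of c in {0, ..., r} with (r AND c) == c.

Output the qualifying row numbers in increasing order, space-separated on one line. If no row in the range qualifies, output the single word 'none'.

Answer: 8 16 32

Derivation:
Row r has 2^popcount(r) filled cells, so we need popcount(r) = log2(2) = 1.
Scan r = 5..50 and keep those with exactly 1 one-bits:
r=5=101 popcount=2 -> skip
r=6=110 popcount=2 -> skip
r=7=111 popcount=3 -> skip
r=8=1000 popcount=1 -> KEEP
r=9=1001 popcount=2 -> skip
r=10=1010 popcount=2 -> skip
r=11=1011 popcount=3 -> skip
r=12=1100 popcount=2 -> skip
r=13=1101 popcount=3 -> skip
r=14=1110 popcount=3 -> skip
r=15=1111 popcount=4 -> skip
r=16=10000 popcount=1 -> KEEP
r=17=10001 popcount=2 -> skip
r=18=10010 popcount=2 -> skip
r=19=10011 popcount=3 -> skip
r=20=10100 popcount=2 -> skip
r=21=10101 popcount=3 -> skip
r=22=10110 popcount=3 -> skip
r=23=10111 popcount=4 -> skip
r=24=11000 popcount=2 -> skip
r=25=11001 popcount=3 -> skip
r=26=11010 popcount=3 -> skip
r=27=11011 popcount=4 -> skip
r=28=11100 popcount=3 -> skip
r=29=11101 popcount=4 -> skip
r=30=11110 popcount=4 -> skip
r=31=11111 popcount=5 -> skip
r=32=100000 popcount=1 -> KEEP
r=33=100001 popcount=2 -> skip
r=34=100010 popcount=2 -> skip
r=35=100011 popcount=3 -> skip
r=36=100100 popcount=2 -> skip
r=37=100101 popcount=3 -> skip
r=38=100110 popcount=3 -> skip
r=39=100111 popcount=4 -> skip
r=40=101000 popcount=2 -> skip
r=41=101001 popcount=3 -> skip
r=42=101010 popcount=3 -> skip
r=43=101011 popcount=4 -> skip
r=44=101100 popcount=3 -> skip
r=45=101101 popcount=4 -> skip
r=46=101110 popcount=4 -> skip
r=47=101111 popcount=5 -> skip
r=48=110000 popcount=2 -> skip
r=49=110001 popcount=3 -> skip
r=50=110010 popcount=3 -> skip
Kept rows: 8 16 32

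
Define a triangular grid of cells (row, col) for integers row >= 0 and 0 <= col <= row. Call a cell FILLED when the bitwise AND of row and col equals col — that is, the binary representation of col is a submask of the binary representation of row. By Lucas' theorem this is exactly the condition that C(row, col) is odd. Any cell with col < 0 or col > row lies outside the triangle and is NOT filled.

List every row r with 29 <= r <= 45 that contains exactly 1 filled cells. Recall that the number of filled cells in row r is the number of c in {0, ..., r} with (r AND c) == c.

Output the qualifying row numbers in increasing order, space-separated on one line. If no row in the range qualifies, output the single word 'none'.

Answer: none

Derivation:
Row r has 2^popcount(r) filled cells, so we need popcount(r) = log2(1) = 0.
Scan r = 29..45 and keep those with exactly 0 one-bits:
r=29=11101 popcount=4 -> skip
r=30=11110 popcount=4 -> skip
r=31=11111 popcount=5 -> skip
r=32=100000 popcount=1 -> skip
r=33=100001 popcount=2 -> skip
r=34=100010 popcount=2 -> skip
r=35=100011 popcount=3 -> skip
r=36=100100 popcount=2 -> skip
r=37=100101 popcount=3 -> skip
r=38=100110 popcount=3 -> skip
r=39=100111 popcount=4 -> skip
r=40=101000 popcount=2 -> skip
r=41=101001 popcount=3 -> skip
r=42=101010 popcount=3 -> skip
r=43=101011 popcount=4 -> skip
r=44=101100 popcount=3 -> skip
r=45=101101 popcount=4 -> skip
Kept rows: none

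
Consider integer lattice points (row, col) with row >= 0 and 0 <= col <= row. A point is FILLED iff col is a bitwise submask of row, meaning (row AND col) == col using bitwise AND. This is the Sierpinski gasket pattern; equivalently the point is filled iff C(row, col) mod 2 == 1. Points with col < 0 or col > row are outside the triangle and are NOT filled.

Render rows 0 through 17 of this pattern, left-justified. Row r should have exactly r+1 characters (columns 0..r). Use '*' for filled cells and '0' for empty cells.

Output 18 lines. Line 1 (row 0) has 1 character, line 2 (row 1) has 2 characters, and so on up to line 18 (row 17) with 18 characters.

Answer: *
**
*0*
****
*000*
**00**
*0*0*0*
********
*0000000*
**000000**
*0*00000*0*
****0000****
*000*000*000*
**00**00**00**
*0*0*0*0*0*0*0*
****************
*000000000000000*
**00000000000000**

Derivation:
r0=0: *
r1=1: **
r2=10: *0*
r3=11: ****
r4=100: *000*
r5=101: **00**
r6=110: *0*0*0*
r7=111: ********
r8=1000: *0000000*
r9=1001: **000000**
r10=1010: *0*00000*0*
r11=1011: ****0000****
r12=1100: *000*000*000*
r13=1101: **00**00**00**
r14=1110: *0*0*0*0*0*0*0*
r15=1111: ****************
r16=10000: *000000000000000*
r17=10001: **00000000000000**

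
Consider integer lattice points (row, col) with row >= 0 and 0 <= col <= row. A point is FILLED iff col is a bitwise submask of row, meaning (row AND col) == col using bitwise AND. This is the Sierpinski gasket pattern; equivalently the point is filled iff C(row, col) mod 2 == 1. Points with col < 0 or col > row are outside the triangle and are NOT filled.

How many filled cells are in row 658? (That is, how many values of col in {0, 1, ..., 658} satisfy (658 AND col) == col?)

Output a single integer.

658 in binary = 1010010010
popcount(658) = number of 1-bits in 1010010010 = 4
A col c satisfies (658 AND c) == c iff every set bit of c is also set in 658; each of the 4 set bits of 658 can independently be on or off in c.
count = 2^4 = 16

Answer: 16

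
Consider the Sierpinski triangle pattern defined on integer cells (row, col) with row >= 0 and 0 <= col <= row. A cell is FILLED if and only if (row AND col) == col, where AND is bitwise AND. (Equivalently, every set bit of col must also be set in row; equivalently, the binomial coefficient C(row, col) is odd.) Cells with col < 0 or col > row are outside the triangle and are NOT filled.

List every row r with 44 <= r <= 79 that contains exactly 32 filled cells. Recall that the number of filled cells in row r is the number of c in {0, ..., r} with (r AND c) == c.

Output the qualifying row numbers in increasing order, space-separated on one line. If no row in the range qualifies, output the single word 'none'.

Row r has 2^popcount(r) filled cells, so we need popcount(r) = log2(32) = 5.
Scan r = 44..79 and keep those with exactly 5 one-bits:
r=44=101100 popcount=3 -> skip
r=45=101101 popcount=4 -> skip
r=46=101110 popcount=4 -> skip
r=47=101111 popcount=5 -> KEEP
r=48=110000 popcount=2 -> skip
r=49=110001 popcount=3 -> skip
r=50=110010 popcount=3 -> skip
r=51=110011 popcount=4 -> skip
r=52=110100 popcount=3 -> skip
r=53=110101 popcount=4 -> skip
r=54=110110 popcount=4 -> skip
r=55=110111 popcount=5 -> KEEP
r=56=111000 popcount=3 -> skip
r=57=111001 popcount=4 -> skip
r=58=111010 popcount=4 -> skip
r=59=111011 popcount=5 -> KEEP
r=60=111100 popcount=4 -> skip
r=61=111101 popcount=5 -> KEEP
r=62=111110 popcount=5 -> KEEP
r=63=111111 popcount=6 -> skip
r=64=1000000 popcount=1 -> skip
r=65=1000001 popcount=2 -> skip
r=66=1000010 popcount=2 -> skip
r=67=1000011 popcount=3 -> skip
r=68=1000100 popcount=2 -> skip
r=69=1000101 popcount=3 -> skip
r=70=1000110 popcount=3 -> skip
r=71=1000111 popcount=4 -> skip
r=72=1001000 popcount=2 -> skip
r=73=1001001 popcount=3 -> skip
r=74=1001010 popcount=3 -> skip
r=75=1001011 popcount=4 -> skip
r=76=1001100 popcount=3 -> skip
r=77=1001101 popcount=4 -> skip
r=78=1001110 popcount=4 -> skip
r=79=1001111 popcount=5 -> KEEP
Kept rows: 47 55 59 61 62 79

Answer: 47 55 59 61 62 79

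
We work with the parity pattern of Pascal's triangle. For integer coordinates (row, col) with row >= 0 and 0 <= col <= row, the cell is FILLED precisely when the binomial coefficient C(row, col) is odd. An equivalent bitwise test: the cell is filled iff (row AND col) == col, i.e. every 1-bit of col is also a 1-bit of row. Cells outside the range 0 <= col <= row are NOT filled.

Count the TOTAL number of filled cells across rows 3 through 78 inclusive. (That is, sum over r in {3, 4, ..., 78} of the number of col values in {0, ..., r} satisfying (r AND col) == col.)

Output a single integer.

Answer: 854

Derivation:
r3=11 pc2: +4 =4
r4=100 pc1: +2 =6
r5=101 pc2: +4 =10
r6=110 pc2: +4 =14
r7=111 pc3: +8 =22
r8=1000 pc1: +2 =24
r9=1001 pc2: +4 =28
r10=1010 pc2: +4 =32
r11=1011 pc3: +8 =40
r12=1100 pc2: +4 =44
r13=1101 pc3: +8 =52
r14=1110 pc3: +8 =60
r15=1111 pc4: +16 =76
r16=10000 pc1: +2 =78
r17=10001 pc2: +4 =82
r18=10010 pc2: +4 =86
r19=10011 pc3: +8 =94
r20=10100 pc2: +4 =98
r21=10101 pc3: +8 =106
r22=10110 pc3: +8 =114
r23=10111 pc4: +16 =130
r24=11000 pc2: +4 =134
r25=11001 pc3: +8 =142
r26=11010 pc3: +8 =150
r27=11011 pc4: +16 =166
r28=11100 pc3: +8 =174
r29=11101 pc4: +16 =190
r30=11110 pc4: +16 =206
r31=11111 pc5: +32 =238
r32=100000 pc1: +2 =240
r33=100001 pc2: +4 =244
r34=100010 pc2: +4 =248
r35=100011 pc3: +8 =256
r36=100100 pc2: +4 =260
r37=100101 pc3: +8 =268
r38=100110 pc3: +8 =276
r39=100111 pc4: +16 =292
r40=101000 pc2: +4 =296
r41=101001 pc3: +8 =304
r42=101010 pc3: +8 =312
r43=101011 pc4: +16 =328
r44=101100 pc3: +8 =336
r45=101101 pc4: +16 =352
r46=101110 pc4: +16 =368
r47=101111 pc5: +32 =400
r48=110000 pc2: +4 =404
r49=110001 pc3: +8 =412
r50=110010 pc3: +8 =420
r51=110011 pc4: +16 =436
r52=110100 pc3: +8 =444
r53=110101 pc4: +16 =460
r54=110110 pc4: +16 =476
r55=110111 pc5: +32 =508
r56=111000 pc3: +8 =516
r57=111001 pc4: +16 =532
r58=111010 pc4: +16 =548
r59=111011 pc5: +32 =580
r60=111100 pc4: +16 =596
r61=111101 pc5: +32 =628
r62=111110 pc5: +32 =660
r63=111111 pc6: +64 =724
r64=1000000 pc1: +2 =726
r65=1000001 pc2: +4 =730
r66=1000010 pc2: +4 =734
r67=1000011 pc3: +8 =742
r68=1000100 pc2: +4 =746
r69=1000101 pc3: +8 =754
r70=1000110 pc3: +8 =762
r71=1000111 pc4: +16 =778
r72=1001000 pc2: +4 =782
r73=1001001 pc3: +8 =790
r74=1001010 pc3: +8 =798
r75=1001011 pc4: +16 =814
r76=1001100 pc3: +8 =822
r77=1001101 pc4: +16 =838
r78=1001110 pc4: +16 =854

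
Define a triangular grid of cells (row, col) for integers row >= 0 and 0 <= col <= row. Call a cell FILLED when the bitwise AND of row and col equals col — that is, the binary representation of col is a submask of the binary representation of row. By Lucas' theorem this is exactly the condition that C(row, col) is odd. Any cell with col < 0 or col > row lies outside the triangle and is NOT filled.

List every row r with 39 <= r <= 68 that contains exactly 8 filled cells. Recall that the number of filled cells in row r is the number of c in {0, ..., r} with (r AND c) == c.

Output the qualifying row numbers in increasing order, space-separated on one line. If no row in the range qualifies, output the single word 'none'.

Row r has 2^popcount(r) filled cells, so we need popcount(r) = log2(8) = 3.
Scan r = 39..68 and keep those with exactly 3 one-bits:
r=39=100111 popcount=4 -> skip
r=40=101000 popcount=2 -> skip
r=41=101001 popcount=3 -> KEEP
r=42=101010 popcount=3 -> KEEP
r=43=101011 popcount=4 -> skip
r=44=101100 popcount=3 -> KEEP
r=45=101101 popcount=4 -> skip
r=46=101110 popcount=4 -> skip
r=47=101111 popcount=5 -> skip
r=48=110000 popcount=2 -> skip
r=49=110001 popcount=3 -> KEEP
r=50=110010 popcount=3 -> KEEP
r=51=110011 popcount=4 -> skip
r=52=110100 popcount=3 -> KEEP
r=53=110101 popcount=4 -> skip
r=54=110110 popcount=4 -> skip
r=55=110111 popcount=5 -> skip
r=56=111000 popcount=3 -> KEEP
r=57=111001 popcount=4 -> skip
r=58=111010 popcount=4 -> skip
r=59=111011 popcount=5 -> skip
r=60=111100 popcount=4 -> skip
r=61=111101 popcount=5 -> skip
r=62=111110 popcount=5 -> skip
r=63=111111 popcount=6 -> skip
r=64=1000000 popcount=1 -> skip
r=65=1000001 popcount=2 -> skip
r=66=1000010 popcount=2 -> skip
r=67=1000011 popcount=3 -> KEEP
r=68=1000100 popcount=2 -> skip
Kept rows: 41 42 44 49 50 52 56 67

Answer: 41 42 44 49 50 52 56 67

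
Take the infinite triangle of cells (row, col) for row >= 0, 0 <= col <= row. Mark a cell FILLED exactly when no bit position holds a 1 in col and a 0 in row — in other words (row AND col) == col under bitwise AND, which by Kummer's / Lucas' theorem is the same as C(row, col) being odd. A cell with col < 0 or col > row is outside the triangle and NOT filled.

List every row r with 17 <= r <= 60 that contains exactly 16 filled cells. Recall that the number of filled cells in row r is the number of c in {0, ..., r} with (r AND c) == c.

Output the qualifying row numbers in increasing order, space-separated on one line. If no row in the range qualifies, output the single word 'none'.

Answer: 23 27 29 30 39 43 45 46 51 53 54 57 58 60

Derivation:
Row r has 2^popcount(r) filled cells, so we need popcount(r) = log2(16) = 4.
Scan r = 17..60 and keep those with exactly 4 one-bits:
r=17=10001 popcount=2 -> skip
r=18=10010 popcount=2 -> skip
r=19=10011 popcount=3 -> skip
r=20=10100 popcount=2 -> skip
r=21=10101 popcount=3 -> skip
r=22=10110 popcount=3 -> skip
r=23=10111 popcount=4 -> KEEP
r=24=11000 popcount=2 -> skip
r=25=11001 popcount=3 -> skip
r=26=11010 popcount=3 -> skip
r=27=11011 popcount=4 -> KEEP
r=28=11100 popcount=3 -> skip
r=29=11101 popcount=4 -> KEEP
r=30=11110 popcount=4 -> KEEP
r=31=11111 popcount=5 -> skip
r=32=100000 popcount=1 -> skip
r=33=100001 popcount=2 -> skip
r=34=100010 popcount=2 -> skip
r=35=100011 popcount=3 -> skip
r=36=100100 popcount=2 -> skip
r=37=100101 popcount=3 -> skip
r=38=100110 popcount=3 -> skip
r=39=100111 popcount=4 -> KEEP
r=40=101000 popcount=2 -> skip
r=41=101001 popcount=3 -> skip
r=42=101010 popcount=3 -> skip
r=43=101011 popcount=4 -> KEEP
r=44=101100 popcount=3 -> skip
r=45=101101 popcount=4 -> KEEP
r=46=101110 popcount=4 -> KEEP
r=47=101111 popcount=5 -> skip
r=48=110000 popcount=2 -> skip
r=49=110001 popcount=3 -> skip
r=50=110010 popcount=3 -> skip
r=51=110011 popcount=4 -> KEEP
r=52=110100 popcount=3 -> skip
r=53=110101 popcount=4 -> KEEP
r=54=110110 popcount=4 -> KEEP
r=55=110111 popcount=5 -> skip
r=56=111000 popcount=3 -> skip
r=57=111001 popcount=4 -> KEEP
r=58=111010 popcount=4 -> KEEP
r=59=111011 popcount=5 -> skip
r=60=111100 popcount=4 -> KEEP
Kept rows: 23 27 29 30 39 43 45 46 51 53 54 57 58 60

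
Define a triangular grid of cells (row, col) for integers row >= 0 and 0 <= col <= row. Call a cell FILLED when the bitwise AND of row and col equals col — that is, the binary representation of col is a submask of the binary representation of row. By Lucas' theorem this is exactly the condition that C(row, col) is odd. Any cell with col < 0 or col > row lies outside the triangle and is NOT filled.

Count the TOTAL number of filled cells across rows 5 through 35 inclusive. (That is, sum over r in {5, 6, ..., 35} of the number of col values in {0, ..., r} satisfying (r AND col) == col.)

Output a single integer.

r5=101 pc2: +4 =4
r6=110 pc2: +4 =8
r7=111 pc3: +8 =16
r8=1000 pc1: +2 =18
r9=1001 pc2: +4 =22
r10=1010 pc2: +4 =26
r11=1011 pc3: +8 =34
r12=1100 pc2: +4 =38
r13=1101 pc3: +8 =46
r14=1110 pc3: +8 =54
r15=1111 pc4: +16 =70
r16=10000 pc1: +2 =72
r17=10001 pc2: +4 =76
r18=10010 pc2: +4 =80
r19=10011 pc3: +8 =88
r20=10100 pc2: +4 =92
r21=10101 pc3: +8 =100
r22=10110 pc3: +8 =108
r23=10111 pc4: +16 =124
r24=11000 pc2: +4 =128
r25=11001 pc3: +8 =136
r26=11010 pc3: +8 =144
r27=11011 pc4: +16 =160
r28=11100 pc3: +8 =168
r29=11101 pc4: +16 =184
r30=11110 pc4: +16 =200
r31=11111 pc5: +32 =232
r32=100000 pc1: +2 =234
r33=100001 pc2: +4 =238
r34=100010 pc2: +4 =242
r35=100011 pc3: +8 =250

Answer: 250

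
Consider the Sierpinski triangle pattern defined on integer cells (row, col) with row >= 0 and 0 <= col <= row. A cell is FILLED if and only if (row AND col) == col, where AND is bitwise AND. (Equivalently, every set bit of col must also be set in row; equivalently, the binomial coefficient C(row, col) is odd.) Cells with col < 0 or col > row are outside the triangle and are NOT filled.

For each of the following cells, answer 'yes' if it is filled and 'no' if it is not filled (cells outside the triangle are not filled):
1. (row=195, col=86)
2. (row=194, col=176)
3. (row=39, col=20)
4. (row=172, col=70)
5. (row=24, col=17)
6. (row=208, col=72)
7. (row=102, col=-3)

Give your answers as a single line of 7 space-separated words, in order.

(195,86): row=0b11000011, col=0b1010110, row AND col = 0b1000010 = 66; 66 != 86 -> empty
(194,176): row=0b11000010, col=0b10110000, row AND col = 0b10000000 = 128; 128 != 176 -> empty
(39,20): row=0b100111, col=0b10100, row AND col = 0b100 = 4; 4 != 20 -> empty
(172,70): row=0b10101100, col=0b1000110, row AND col = 0b100 = 4; 4 != 70 -> empty
(24,17): row=0b11000, col=0b10001, row AND col = 0b10000 = 16; 16 != 17 -> empty
(208,72): row=0b11010000, col=0b1001000, row AND col = 0b1000000 = 64; 64 != 72 -> empty
(102,-3): col outside [0, 102] -> not filled

Answer: no no no no no no no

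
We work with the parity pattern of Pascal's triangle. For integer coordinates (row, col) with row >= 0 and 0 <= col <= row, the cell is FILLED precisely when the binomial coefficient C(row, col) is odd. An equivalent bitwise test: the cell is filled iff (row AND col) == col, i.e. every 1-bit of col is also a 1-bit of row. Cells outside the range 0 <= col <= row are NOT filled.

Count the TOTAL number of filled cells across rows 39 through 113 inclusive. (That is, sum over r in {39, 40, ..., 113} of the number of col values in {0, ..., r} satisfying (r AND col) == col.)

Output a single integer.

r39=100111 pc4: +16 =16
r40=101000 pc2: +4 =20
r41=101001 pc3: +8 =28
r42=101010 pc3: +8 =36
r43=101011 pc4: +16 =52
r44=101100 pc3: +8 =60
r45=101101 pc4: +16 =76
r46=101110 pc4: +16 =92
r47=101111 pc5: +32 =124
r48=110000 pc2: +4 =128
r49=110001 pc3: +8 =136
r50=110010 pc3: +8 =144
r51=110011 pc4: +16 =160
r52=110100 pc3: +8 =168
r53=110101 pc4: +16 =184
r54=110110 pc4: +16 =200
r55=110111 pc5: +32 =232
r56=111000 pc3: +8 =240
r57=111001 pc4: +16 =256
r58=111010 pc4: +16 =272
r59=111011 pc5: +32 =304
r60=111100 pc4: +16 =320
r61=111101 pc5: +32 =352
r62=111110 pc5: +32 =384
r63=111111 pc6: +64 =448
r64=1000000 pc1: +2 =450
r65=1000001 pc2: +4 =454
r66=1000010 pc2: +4 =458
r67=1000011 pc3: +8 =466
r68=1000100 pc2: +4 =470
r69=1000101 pc3: +8 =478
r70=1000110 pc3: +8 =486
r71=1000111 pc4: +16 =502
r72=1001000 pc2: +4 =506
r73=1001001 pc3: +8 =514
r74=1001010 pc3: +8 =522
r75=1001011 pc4: +16 =538
r76=1001100 pc3: +8 =546
r77=1001101 pc4: +16 =562
r78=1001110 pc4: +16 =578
r79=1001111 pc5: +32 =610
r80=1010000 pc2: +4 =614
r81=1010001 pc3: +8 =622
r82=1010010 pc3: +8 =630
r83=1010011 pc4: +16 =646
r84=1010100 pc3: +8 =654
r85=1010101 pc4: +16 =670
r86=1010110 pc4: +16 =686
r87=1010111 pc5: +32 =718
r88=1011000 pc3: +8 =726
r89=1011001 pc4: +16 =742
r90=1011010 pc4: +16 =758
r91=1011011 pc5: +32 =790
r92=1011100 pc4: +16 =806
r93=1011101 pc5: +32 =838
r94=1011110 pc5: +32 =870
r95=1011111 pc6: +64 =934
r96=1100000 pc2: +4 =938
r97=1100001 pc3: +8 =946
r98=1100010 pc3: +8 =954
r99=1100011 pc4: +16 =970
r100=1100100 pc3: +8 =978
r101=1100101 pc4: +16 =994
r102=1100110 pc4: +16 =1010
r103=1100111 pc5: +32 =1042
r104=1101000 pc3: +8 =1050
r105=1101001 pc4: +16 =1066
r106=1101010 pc4: +16 =1082
r107=1101011 pc5: +32 =1114
r108=1101100 pc4: +16 =1130
r109=1101101 pc5: +32 =1162
r110=1101110 pc5: +32 =1194
r111=1101111 pc6: +64 =1258
r112=1110000 pc3: +8 =1266
r113=1110001 pc4: +16 =1282

Answer: 1282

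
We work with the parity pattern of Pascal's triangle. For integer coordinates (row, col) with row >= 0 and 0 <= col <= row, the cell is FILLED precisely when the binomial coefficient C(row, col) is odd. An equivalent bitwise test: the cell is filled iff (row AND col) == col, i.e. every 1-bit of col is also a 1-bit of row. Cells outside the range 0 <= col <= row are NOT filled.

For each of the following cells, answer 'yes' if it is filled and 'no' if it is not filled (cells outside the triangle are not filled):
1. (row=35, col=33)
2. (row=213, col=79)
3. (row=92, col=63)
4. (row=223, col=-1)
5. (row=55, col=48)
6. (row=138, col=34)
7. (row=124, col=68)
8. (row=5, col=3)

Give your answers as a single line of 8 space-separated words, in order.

(35,33): row=0b100011, col=0b100001, row AND col = 0b100001 = 33; 33 == 33 -> filled
(213,79): row=0b11010101, col=0b1001111, row AND col = 0b1000101 = 69; 69 != 79 -> empty
(92,63): row=0b1011100, col=0b111111, row AND col = 0b11100 = 28; 28 != 63 -> empty
(223,-1): col outside [0, 223] -> not filled
(55,48): row=0b110111, col=0b110000, row AND col = 0b110000 = 48; 48 == 48 -> filled
(138,34): row=0b10001010, col=0b100010, row AND col = 0b10 = 2; 2 != 34 -> empty
(124,68): row=0b1111100, col=0b1000100, row AND col = 0b1000100 = 68; 68 == 68 -> filled
(5,3): row=0b101, col=0b11, row AND col = 0b1 = 1; 1 != 3 -> empty

Answer: yes no no no yes no yes no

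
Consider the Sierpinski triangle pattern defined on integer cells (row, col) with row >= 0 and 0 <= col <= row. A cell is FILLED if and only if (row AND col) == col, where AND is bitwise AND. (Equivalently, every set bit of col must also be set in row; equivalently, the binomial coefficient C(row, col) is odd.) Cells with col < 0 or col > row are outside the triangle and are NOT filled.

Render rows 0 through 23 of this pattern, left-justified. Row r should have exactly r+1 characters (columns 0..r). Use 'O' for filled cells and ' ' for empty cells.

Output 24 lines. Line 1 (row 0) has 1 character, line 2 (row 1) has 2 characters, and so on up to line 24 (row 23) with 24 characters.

Answer: O
OO
O O
OOOO
O   O
OO  OO
O O O O
OOOOOOOO
O       O
OO      OO
O O     O O
OOOO    OOOO
O   O   O   O
OO  OO  OO  OO
O O O O O O O O
OOOOOOOOOOOOOOOO
O               O
OO              OO
O O             O O
OOOO            OOOO
O   O           O   O
OO  OO          OO  OO
O O O O         O O O O
OOOOOOOO        OOOOOOOO

Derivation:
r0=0: O
r1=1: OO
r2=10: O O
r3=11: OOOO
r4=100: O   O
r5=101: OO  OO
r6=110: O O O O
r7=111: OOOOOOOO
r8=1000: O       O
r9=1001: OO      OO
r10=1010: O O     O O
r11=1011: OOOO    OOOO
r12=1100: O   O   O   O
r13=1101: OO  OO  OO  OO
r14=1110: O O O O O O O O
r15=1111: OOOOOOOOOOOOOOOO
r16=10000: O               O
r17=10001: OO              OO
r18=10010: O O             O O
r19=10011: OOOO            OOOO
r20=10100: O   O           O   O
r21=10101: OO  OO          OO  OO
r22=10110: O O O O         O O O O
r23=10111: OOOOOOOO        OOOOOOOO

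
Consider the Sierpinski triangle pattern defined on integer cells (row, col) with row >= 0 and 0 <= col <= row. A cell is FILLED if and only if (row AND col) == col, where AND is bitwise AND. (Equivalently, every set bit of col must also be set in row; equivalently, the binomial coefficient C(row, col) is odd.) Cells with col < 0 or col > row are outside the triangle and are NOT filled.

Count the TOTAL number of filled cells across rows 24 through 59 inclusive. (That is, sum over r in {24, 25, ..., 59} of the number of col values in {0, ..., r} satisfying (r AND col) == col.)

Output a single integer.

Answer: 450

Derivation:
r24=11000 pc2: +4 =4
r25=11001 pc3: +8 =12
r26=11010 pc3: +8 =20
r27=11011 pc4: +16 =36
r28=11100 pc3: +8 =44
r29=11101 pc4: +16 =60
r30=11110 pc4: +16 =76
r31=11111 pc5: +32 =108
r32=100000 pc1: +2 =110
r33=100001 pc2: +4 =114
r34=100010 pc2: +4 =118
r35=100011 pc3: +8 =126
r36=100100 pc2: +4 =130
r37=100101 pc3: +8 =138
r38=100110 pc3: +8 =146
r39=100111 pc4: +16 =162
r40=101000 pc2: +4 =166
r41=101001 pc3: +8 =174
r42=101010 pc3: +8 =182
r43=101011 pc4: +16 =198
r44=101100 pc3: +8 =206
r45=101101 pc4: +16 =222
r46=101110 pc4: +16 =238
r47=101111 pc5: +32 =270
r48=110000 pc2: +4 =274
r49=110001 pc3: +8 =282
r50=110010 pc3: +8 =290
r51=110011 pc4: +16 =306
r52=110100 pc3: +8 =314
r53=110101 pc4: +16 =330
r54=110110 pc4: +16 =346
r55=110111 pc5: +32 =378
r56=111000 pc3: +8 =386
r57=111001 pc4: +16 =402
r58=111010 pc4: +16 =418
r59=111011 pc5: +32 =450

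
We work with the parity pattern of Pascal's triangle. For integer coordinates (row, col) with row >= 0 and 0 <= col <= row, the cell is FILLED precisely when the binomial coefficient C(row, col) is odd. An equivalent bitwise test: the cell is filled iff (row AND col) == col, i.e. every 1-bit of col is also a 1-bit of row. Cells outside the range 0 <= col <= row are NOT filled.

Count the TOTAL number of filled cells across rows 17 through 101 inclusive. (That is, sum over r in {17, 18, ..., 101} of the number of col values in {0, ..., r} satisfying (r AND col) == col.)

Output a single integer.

Answer: 1192

Derivation:
r17=10001 pc2: +4 =4
r18=10010 pc2: +4 =8
r19=10011 pc3: +8 =16
r20=10100 pc2: +4 =20
r21=10101 pc3: +8 =28
r22=10110 pc3: +8 =36
r23=10111 pc4: +16 =52
r24=11000 pc2: +4 =56
r25=11001 pc3: +8 =64
r26=11010 pc3: +8 =72
r27=11011 pc4: +16 =88
r28=11100 pc3: +8 =96
r29=11101 pc4: +16 =112
r30=11110 pc4: +16 =128
r31=11111 pc5: +32 =160
r32=100000 pc1: +2 =162
r33=100001 pc2: +4 =166
r34=100010 pc2: +4 =170
r35=100011 pc3: +8 =178
r36=100100 pc2: +4 =182
r37=100101 pc3: +8 =190
r38=100110 pc3: +8 =198
r39=100111 pc4: +16 =214
r40=101000 pc2: +4 =218
r41=101001 pc3: +8 =226
r42=101010 pc3: +8 =234
r43=101011 pc4: +16 =250
r44=101100 pc3: +8 =258
r45=101101 pc4: +16 =274
r46=101110 pc4: +16 =290
r47=101111 pc5: +32 =322
r48=110000 pc2: +4 =326
r49=110001 pc3: +8 =334
r50=110010 pc3: +8 =342
r51=110011 pc4: +16 =358
r52=110100 pc3: +8 =366
r53=110101 pc4: +16 =382
r54=110110 pc4: +16 =398
r55=110111 pc5: +32 =430
r56=111000 pc3: +8 =438
r57=111001 pc4: +16 =454
r58=111010 pc4: +16 =470
r59=111011 pc5: +32 =502
r60=111100 pc4: +16 =518
r61=111101 pc5: +32 =550
r62=111110 pc5: +32 =582
r63=111111 pc6: +64 =646
r64=1000000 pc1: +2 =648
r65=1000001 pc2: +4 =652
r66=1000010 pc2: +4 =656
r67=1000011 pc3: +8 =664
r68=1000100 pc2: +4 =668
r69=1000101 pc3: +8 =676
r70=1000110 pc3: +8 =684
r71=1000111 pc4: +16 =700
r72=1001000 pc2: +4 =704
r73=1001001 pc3: +8 =712
r74=1001010 pc3: +8 =720
r75=1001011 pc4: +16 =736
r76=1001100 pc3: +8 =744
r77=1001101 pc4: +16 =760
r78=1001110 pc4: +16 =776
r79=1001111 pc5: +32 =808
r80=1010000 pc2: +4 =812
r81=1010001 pc3: +8 =820
r82=1010010 pc3: +8 =828
r83=1010011 pc4: +16 =844
r84=1010100 pc3: +8 =852
r85=1010101 pc4: +16 =868
r86=1010110 pc4: +16 =884
r87=1010111 pc5: +32 =916
r88=1011000 pc3: +8 =924
r89=1011001 pc4: +16 =940
r90=1011010 pc4: +16 =956
r91=1011011 pc5: +32 =988
r92=1011100 pc4: +16 =1004
r93=1011101 pc5: +32 =1036
r94=1011110 pc5: +32 =1068
r95=1011111 pc6: +64 =1132
r96=1100000 pc2: +4 =1136
r97=1100001 pc3: +8 =1144
r98=1100010 pc3: +8 =1152
r99=1100011 pc4: +16 =1168
r100=1100100 pc3: +8 =1176
r101=1100101 pc4: +16 =1192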